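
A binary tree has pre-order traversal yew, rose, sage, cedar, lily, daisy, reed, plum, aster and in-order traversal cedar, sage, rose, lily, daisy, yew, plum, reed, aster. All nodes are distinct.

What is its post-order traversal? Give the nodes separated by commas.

The first element of pre-order is the root; it splits in-order into left and right subtrees.
Root yew: left subtree has 5 nodes {cedar, sage, rose, lily, daisy}, right has 3 {plum, reed, aster}.
  Root rose: left subtree has 2 nodes {cedar, sage}, right has 2 {lily, daisy}.
    Root sage: left subtree has 1 node {cedar}, right has 0 { }.
    Root lily: left subtree has 0 nodes { }, right has 1 {daisy}.
  Root reed: left subtree has 1 node {plum}, right has 1 {aster}.

cedar, sage, daisy, lily, rose, plum, aster, reed, yew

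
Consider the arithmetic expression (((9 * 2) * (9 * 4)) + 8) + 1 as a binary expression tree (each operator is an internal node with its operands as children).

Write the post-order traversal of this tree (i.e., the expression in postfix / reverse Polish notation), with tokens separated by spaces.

Post-order on an expression tree gives postfix notation: for each operator, emit left operand, right operand, then the operator.

9 2 * 9 4 * * 8 + 1 +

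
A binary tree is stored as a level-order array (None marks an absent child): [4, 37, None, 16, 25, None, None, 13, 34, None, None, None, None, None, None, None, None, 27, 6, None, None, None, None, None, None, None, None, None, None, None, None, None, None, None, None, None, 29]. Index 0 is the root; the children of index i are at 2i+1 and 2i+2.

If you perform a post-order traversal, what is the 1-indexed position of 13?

Post-order visits the left subtree, then the right subtree, then the node.
At 4: go left to 37.
  At 37: go left to 16.
    At 16: go left to 13.
      13 is a leaf — visit 13.
    At 16: go right to 34.
      At 34: go left to 27.
        At 27: no left child.
        At 27: go right to 29.
          29 is a leaf — visit 29.
        Visit 27.
      At 34: go right to 6.
        6 is a leaf — visit 6.
      Visit 34.
    Visit 16.
  At 37: go right to 25.
    25 is a leaf — visit 25.
  Visit 37.
At 4: no right child.
Visit 4.
Full post-order sequence: 13, 29, 27, 6, 34, 16, 25, 37, 4.

1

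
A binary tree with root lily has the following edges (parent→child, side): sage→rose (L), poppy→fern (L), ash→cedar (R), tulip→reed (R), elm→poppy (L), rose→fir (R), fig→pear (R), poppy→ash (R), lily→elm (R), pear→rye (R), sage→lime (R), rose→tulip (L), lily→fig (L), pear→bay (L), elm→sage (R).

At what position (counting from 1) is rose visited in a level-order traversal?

Level-order visits nodes level by level from the root, left to right within each level.
Level 0: lily
Level 1: fig, elm
Level 2: pear, poppy, sage
Level 3: bay, rye, fern, ash, rose, lime
Level 4: cedar, tulip, fir
Level 5: reed
Full level-order sequence: lily, fig, elm, pear, poppy, sage, bay, rye, fern, ash, rose, lime, cedar, tulip, fir, reed.

11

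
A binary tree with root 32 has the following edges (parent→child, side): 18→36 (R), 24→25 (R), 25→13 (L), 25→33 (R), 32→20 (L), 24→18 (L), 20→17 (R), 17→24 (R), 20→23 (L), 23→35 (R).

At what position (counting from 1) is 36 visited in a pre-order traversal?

8

Pre-order visits the node, then its left subtree, then its right subtree.
Visit 32.
At 32: go left to 20.
  Visit 20.
  At 20: go left to 23.
    Visit 23.
    At 23: no left child.
    At 23: go right to 35.
      35 is a leaf — visit 35.
  At 20: go right to 17.
    Visit 17.
    At 17: no left child.
    At 17: go right to 24.
      Visit 24.
      At 24: go left to 18.
        Visit 18.
        At 18: no left child.
        At 18: go right to 36.
          36 is a leaf — visit 36.
      At 24: go right to 25.
        Visit 25.
        At 25: go left to 13.
          13 is a leaf — visit 13.
        At 25: go right to 33.
          33 is a leaf — visit 33.
At 32: no right child.
Full pre-order sequence: 32, 20, 23, 35, 17, 24, 18, 36, 25, 13, 33.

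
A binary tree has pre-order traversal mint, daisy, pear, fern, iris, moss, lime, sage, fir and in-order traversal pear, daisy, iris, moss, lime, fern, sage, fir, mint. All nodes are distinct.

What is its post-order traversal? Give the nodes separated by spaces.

pear lime moss iris fir sage fern daisy mint

The first element of pre-order is the root; it splits in-order into left and right subtrees.
Root mint: left subtree has 8 nodes {pear, daisy, iris, moss, lime, fern, sage, fir}, right has 0 { }.
  Root daisy: left subtree has 1 node {pear}, right has 6 {iris, moss, lime, fern, sage, fir}.
    Root fern: left subtree has 3 nodes {iris, moss, lime}, right has 2 {sage, fir}.
      Root iris: left subtree has 0 nodes { }, right has 2 {moss, lime}.
        Root moss: left subtree has 0 nodes { }, right has 1 {lime}.
      Root sage: left subtree has 0 nodes { }, right has 1 {fir}.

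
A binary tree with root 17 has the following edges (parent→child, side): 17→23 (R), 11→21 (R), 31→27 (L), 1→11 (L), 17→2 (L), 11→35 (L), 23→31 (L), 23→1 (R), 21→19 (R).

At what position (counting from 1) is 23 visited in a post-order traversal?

Post-order visits the left subtree, then the right subtree, then the node.
At 17: go left to 2.
  2 is a leaf — visit 2.
At 17: go right to 23.
  At 23: go left to 31.
    At 31: go left to 27.
      27 is a leaf — visit 27.
    At 31: no right child.
    Visit 31.
  At 23: go right to 1.
    At 1: go left to 11.
      At 11: go left to 35.
        35 is a leaf — visit 35.
      At 11: go right to 21.
        At 21: no left child.
        At 21: go right to 19.
          19 is a leaf — visit 19.
        Visit 21.
      Visit 11.
    At 1: no right child.
    Visit 1.
  Visit 23.
Visit 17.
Full post-order sequence: 2, 27, 31, 35, 19, 21, 11, 1, 23, 17.

9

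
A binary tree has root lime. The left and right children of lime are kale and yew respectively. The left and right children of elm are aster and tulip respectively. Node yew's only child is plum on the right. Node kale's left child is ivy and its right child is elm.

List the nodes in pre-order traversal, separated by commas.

lime, kale, ivy, elm, aster, tulip, yew, plum

Pre-order visits the node, then its left subtree, then its right subtree.
Visit lime.
At lime: go left to kale.
  Visit kale.
  At kale: go left to ivy.
    ivy is a leaf — visit ivy.
  At kale: go right to elm.
    Visit elm.
    At elm: go left to aster.
      aster is a leaf — visit aster.
    At elm: go right to tulip.
      tulip is a leaf — visit tulip.
At lime: go right to yew.
  Visit yew.
  At yew: no left child.
  At yew: go right to plum.
    plum is a leaf — visit plum.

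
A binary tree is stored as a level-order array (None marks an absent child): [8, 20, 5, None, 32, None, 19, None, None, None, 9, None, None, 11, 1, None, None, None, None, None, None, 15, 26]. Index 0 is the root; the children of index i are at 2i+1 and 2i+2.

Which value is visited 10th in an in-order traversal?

1

In-order visits the left subtree, then the node, then the right subtree.
At 8: go left to 20.
  At 20: no left child.
  Visit 20.
  At 20: go right to 32.
    At 32: no left child.
    Visit 32.
    At 32: go right to 9.
      At 9: go left to 15.
        15 is a leaf — visit 15.
      Visit 9.
      At 9: go right to 26.
        26 is a leaf — visit 26.
Visit 8.
At 8: go right to 5.
  At 5: no left child.
  Visit 5.
  At 5: go right to 19.
    At 19: go left to 11.
      11 is a leaf — visit 11.
    Visit 19.
    At 19: go right to 1.
      1 is a leaf — visit 1.
Full in-order sequence: 20, 32, 15, 9, 26, 8, 5, 11, 19, 1.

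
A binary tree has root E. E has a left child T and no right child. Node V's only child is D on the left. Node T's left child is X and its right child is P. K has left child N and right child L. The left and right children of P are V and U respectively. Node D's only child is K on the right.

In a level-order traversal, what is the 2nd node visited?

Level-order visits nodes level by level from the root, left to right within each level.
Level 0: E
Level 1: T
Level 2: X, P
Level 3: V, U
Level 4: D
Level 5: K
Level 6: N, L
Full level-order sequence: E, T, X, P, V, U, D, K, N, L.

T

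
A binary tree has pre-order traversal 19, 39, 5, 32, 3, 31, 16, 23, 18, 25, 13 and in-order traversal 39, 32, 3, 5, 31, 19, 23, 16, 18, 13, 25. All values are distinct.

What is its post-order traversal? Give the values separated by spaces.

3 32 31 5 39 23 13 25 18 16 19

The first element of pre-order is the root; it splits in-order into left and right subtrees.
Root 19: left subtree has 5 nodes {39, 32, 3, 5, 31}, right has 5 {23, 16, 18, 13, 25}.
  Root 39: left subtree has 0 nodes { }, right has 4 {32, 3, 5, 31}.
    Root 5: left subtree has 2 nodes {32, 3}, right has 1 {31}.
      Root 32: left subtree has 0 nodes { }, right has 1 {3}.
  Root 16: left subtree has 1 node {23}, right has 3 {18, 13, 25}.
    Root 18: left subtree has 0 nodes { }, right has 2 {13, 25}.
      Root 25: left subtree has 1 node {13}, right has 0 { }.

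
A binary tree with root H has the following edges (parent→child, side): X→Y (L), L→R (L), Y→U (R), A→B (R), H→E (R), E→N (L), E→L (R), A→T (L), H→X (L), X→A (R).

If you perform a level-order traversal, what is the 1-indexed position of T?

Level-order visits nodes level by level from the root, left to right within each level.
Level 0: H
Level 1: X, E
Level 2: Y, A, N, L
Level 3: U, T, B, R
Full level-order sequence: H, X, E, Y, A, N, L, U, T, B, R.

9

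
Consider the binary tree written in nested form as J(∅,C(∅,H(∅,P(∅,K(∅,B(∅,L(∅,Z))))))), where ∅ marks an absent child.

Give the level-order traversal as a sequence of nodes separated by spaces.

J C H P K B L Z

Level-order visits nodes level by level from the root, left to right within each level.
Level 0: J
Level 1: C
Level 2: H
Level 3: P
Level 4: K
Level 5: B
Level 6: L
Level 7: Z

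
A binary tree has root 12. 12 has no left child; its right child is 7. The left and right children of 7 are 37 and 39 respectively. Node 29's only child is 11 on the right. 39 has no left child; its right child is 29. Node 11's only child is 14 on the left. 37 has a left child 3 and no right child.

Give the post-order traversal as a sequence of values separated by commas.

3, 37, 14, 11, 29, 39, 7, 12

Post-order visits the left subtree, then the right subtree, then the node.
At 12: no left child.
At 12: go right to 7.
  At 7: go left to 37.
    At 37: go left to 3.
      3 is a leaf — visit 3.
    At 37: no right child.
    Visit 37.
  At 7: go right to 39.
    At 39: no left child.
    At 39: go right to 29.
      At 29: no left child.
      At 29: go right to 11.
        At 11: go left to 14.
          14 is a leaf — visit 14.
        At 11: no right child.
        Visit 11.
      Visit 29.
    Visit 39.
  Visit 7.
Visit 12.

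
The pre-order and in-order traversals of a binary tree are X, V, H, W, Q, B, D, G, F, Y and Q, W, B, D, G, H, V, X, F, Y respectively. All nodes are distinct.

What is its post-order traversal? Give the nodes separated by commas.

Q, G, D, B, W, H, V, Y, F, X

The first element of pre-order is the root; it splits in-order into left and right subtrees.
Root X: left subtree has 7 nodes {Q, W, B, D, G, H, V}, right has 2 {F, Y}.
  Root V: left subtree has 6 nodes {Q, W, B, D, G, H}, right has 0 { }.
    Root H: left subtree has 5 nodes {Q, W, B, D, G}, right has 0 { }.
      Root W: left subtree has 1 node {Q}, right has 3 {B, D, G}.
        Root B: left subtree has 0 nodes { }, right has 2 {D, G}.
          Root D: left subtree has 0 nodes { }, right has 1 {G}.
  Root F: left subtree has 0 nodes { }, right has 1 {Y}.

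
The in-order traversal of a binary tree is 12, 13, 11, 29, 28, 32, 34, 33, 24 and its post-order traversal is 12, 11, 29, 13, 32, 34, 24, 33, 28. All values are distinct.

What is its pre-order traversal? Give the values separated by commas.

The last element of post-order is the root; it splits in-order into left and right subtrees.
Root 28: left subtree has 4 nodes {12, 13, 11, 29}, right has 4 {32, 34, 33, 24}.
  Root 13: left subtree has 1 node {12}, right has 2 {11, 29}.
    Root 29: left subtree has 1 node {11}, right has 0 { }.
  Root 33: left subtree has 2 nodes {32, 34}, right has 1 {24}.
    Root 34: left subtree has 1 node {32}, right has 0 { }.

28, 13, 12, 29, 11, 33, 34, 32, 24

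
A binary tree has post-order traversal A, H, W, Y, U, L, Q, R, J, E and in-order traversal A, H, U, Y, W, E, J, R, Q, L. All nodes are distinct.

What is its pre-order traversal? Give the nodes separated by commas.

E, U, H, A, Y, W, J, R, Q, L

The last element of post-order is the root; it splits in-order into left and right subtrees.
Root E: left subtree has 5 nodes {A, H, U, Y, W}, right has 4 {J, R, Q, L}.
  Root U: left subtree has 2 nodes {A, H}, right has 2 {Y, W}.
    Root H: left subtree has 1 node {A}, right has 0 { }.
    Root Y: left subtree has 0 nodes { }, right has 1 {W}.
  Root J: left subtree has 0 nodes { }, right has 3 {R, Q, L}.
    Root R: left subtree has 0 nodes { }, right has 2 {Q, L}.
      Root Q: left subtree has 0 nodes { }, right has 1 {L}.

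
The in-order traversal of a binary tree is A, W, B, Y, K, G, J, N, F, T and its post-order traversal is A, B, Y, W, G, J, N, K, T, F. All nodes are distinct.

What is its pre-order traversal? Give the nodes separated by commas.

F, K, W, A, Y, B, N, J, G, T

The last element of post-order is the root; it splits in-order into left and right subtrees.
Root F: left subtree has 8 nodes {A, W, B, Y, K, G, J, N}, right has 1 {T}.
  Root K: left subtree has 4 nodes {A, W, B, Y}, right has 3 {G, J, N}.
    Root W: left subtree has 1 node {A}, right has 2 {B, Y}.
      Root Y: left subtree has 1 node {B}, right has 0 { }.
    Root N: left subtree has 2 nodes {G, J}, right has 0 { }.
      Root J: left subtree has 1 node {G}, right has 0 { }.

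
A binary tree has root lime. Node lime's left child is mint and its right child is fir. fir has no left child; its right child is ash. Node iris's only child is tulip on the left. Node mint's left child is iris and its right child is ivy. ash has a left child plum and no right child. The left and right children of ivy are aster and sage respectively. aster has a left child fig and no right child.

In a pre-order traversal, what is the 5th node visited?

Pre-order visits the node, then its left subtree, then its right subtree.
Visit lime.
At lime: go left to mint.
  Visit mint.
  At mint: go left to iris.
    Visit iris.
    At iris: go left to tulip.
      tulip is a leaf — visit tulip.
    At iris: no right child.
  At mint: go right to ivy.
    Visit ivy.
    At ivy: go left to aster.
      Visit aster.
      At aster: go left to fig.
        fig is a leaf — visit fig.
      At aster: no right child.
    At ivy: go right to sage.
      sage is a leaf — visit sage.
At lime: go right to fir.
  Visit fir.
  At fir: no left child.
  At fir: go right to ash.
    Visit ash.
    At ash: go left to plum.
      plum is a leaf — visit plum.
    At ash: no right child.
Full pre-order sequence: lime, mint, iris, tulip, ivy, aster, fig, sage, fir, ash, plum.

ivy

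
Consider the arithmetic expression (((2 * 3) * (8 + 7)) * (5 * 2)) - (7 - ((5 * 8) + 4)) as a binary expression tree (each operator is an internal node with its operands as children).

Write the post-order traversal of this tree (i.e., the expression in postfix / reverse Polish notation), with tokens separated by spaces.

2 3 * 8 7 + * 5 2 * * 7 5 8 * 4 + - -

Post-order on an expression tree gives postfix notation: for each operator, emit left operand, right operand, then the operator.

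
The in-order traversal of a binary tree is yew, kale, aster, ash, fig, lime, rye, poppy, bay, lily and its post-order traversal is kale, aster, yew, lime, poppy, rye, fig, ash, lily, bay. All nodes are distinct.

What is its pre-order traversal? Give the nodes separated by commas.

The last element of post-order is the root; it splits in-order into left and right subtrees.
Root bay: left subtree has 8 nodes {yew, kale, aster, ash, fig, lime, rye, poppy}, right has 1 {lily}.
  Root ash: left subtree has 3 nodes {yew, kale, aster}, right has 4 {fig, lime, rye, poppy}.
    Root yew: left subtree has 0 nodes { }, right has 2 {kale, aster}.
      Root aster: left subtree has 1 node {kale}, right has 0 { }.
    Root fig: left subtree has 0 nodes { }, right has 3 {lime, rye, poppy}.
      Root rye: left subtree has 1 node {lime}, right has 1 {poppy}.

bay, ash, yew, aster, kale, fig, rye, lime, poppy, lily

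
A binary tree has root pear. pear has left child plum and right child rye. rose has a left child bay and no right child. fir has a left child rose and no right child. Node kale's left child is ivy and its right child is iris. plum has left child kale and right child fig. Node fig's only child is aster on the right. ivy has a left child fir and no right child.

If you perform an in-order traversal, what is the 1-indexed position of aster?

In-order visits the left subtree, then the node, then the right subtree.
At pear: go left to plum.
  At plum: go left to kale.
    At kale: go left to ivy.
      At ivy: go left to fir.
        At fir: go left to rose.
          At rose: go left to bay.
            bay is a leaf — visit bay.
          Visit rose.
          At rose: no right child.
        Visit fir.
        At fir: no right child.
      Visit ivy.
      At ivy: no right child.
    Visit kale.
    At kale: go right to iris.
      iris is a leaf — visit iris.
  Visit plum.
  At plum: go right to fig.
    At fig: no left child.
    Visit fig.
    At fig: go right to aster.
      aster is a leaf — visit aster.
Visit pear.
At pear: go right to rye.
  rye is a leaf — visit rye.
Full in-order sequence: bay, rose, fir, ivy, kale, iris, plum, fig, aster, pear, rye.

9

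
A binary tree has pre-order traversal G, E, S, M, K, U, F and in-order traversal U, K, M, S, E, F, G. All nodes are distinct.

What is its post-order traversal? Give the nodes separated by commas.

The first element of pre-order is the root; it splits in-order into left and right subtrees.
Root G: left subtree has 6 nodes {U, K, M, S, E, F}, right has 0 { }.
  Root E: left subtree has 4 nodes {U, K, M, S}, right has 1 {F}.
    Root S: left subtree has 3 nodes {U, K, M}, right has 0 { }.
      Root M: left subtree has 2 nodes {U, K}, right has 0 { }.
        Root K: left subtree has 1 node {U}, right has 0 { }.

U, K, M, S, F, E, G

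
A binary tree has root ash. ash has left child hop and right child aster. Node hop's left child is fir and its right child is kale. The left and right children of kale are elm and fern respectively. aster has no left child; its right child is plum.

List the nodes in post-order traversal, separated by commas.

Post-order visits the left subtree, then the right subtree, then the node.
At ash: go left to hop.
  At hop: go left to fir.
    fir is a leaf — visit fir.
  At hop: go right to kale.
    At kale: go left to elm.
      elm is a leaf — visit elm.
    At kale: go right to fern.
      fern is a leaf — visit fern.
    Visit kale.
  Visit hop.
At ash: go right to aster.
  At aster: no left child.
  At aster: go right to plum.
    plum is a leaf — visit plum.
  Visit aster.
Visit ash.

fir, elm, fern, kale, hop, plum, aster, ash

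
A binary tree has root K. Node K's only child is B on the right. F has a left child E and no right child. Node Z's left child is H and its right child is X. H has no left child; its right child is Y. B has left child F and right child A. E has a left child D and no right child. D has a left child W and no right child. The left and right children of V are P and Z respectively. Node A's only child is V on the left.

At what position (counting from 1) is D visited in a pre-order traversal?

Pre-order visits the node, then its left subtree, then its right subtree.
Visit K.
At K: no left child.
At K: go right to B.
  Visit B.
  At B: go left to F.
    Visit F.
    At F: go left to E.
      Visit E.
      At E: go left to D.
        Visit D.
        At D: go left to W.
          W is a leaf — visit W.
        At D: no right child.
      At E: no right child.
    At F: no right child.
  At B: go right to A.
    Visit A.
    At A: go left to V.
      Visit V.
      At V: go left to P.
        P is a leaf — visit P.
      At V: go right to Z.
        Visit Z.
        At Z: go left to H.
          Visit H.
          At H: no left child.
          At H: go right to Y.
            Y is a leaf — visit Y.
        At Z: go right to X.
          X is a leaf — visit X.
    At A: no right child.
Full pre-order sequence: K, B, F, E, D, W, A, V, P, Z, H, Y, X.

5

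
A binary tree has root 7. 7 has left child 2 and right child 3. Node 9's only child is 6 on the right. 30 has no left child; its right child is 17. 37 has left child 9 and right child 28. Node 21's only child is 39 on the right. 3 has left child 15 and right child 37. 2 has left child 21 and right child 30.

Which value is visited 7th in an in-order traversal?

15

In-order visits the left subtree, then the node, then the right subtree.
At 7: go left to 2.
  At 2: go left to 21.
    At 21: no left child.
    Visit 21.
    At 21: go right to 39.
      39 is a leaf — visit 39.
  Visit 2.
  At 2: go right to 30.
    At 30: no left child.
    Visit 30.
    At 30: go right to 17.
      17 is a leaf — visit 17.
Visit 7.
At 7: go right to 3.
  At 3: go left to 15.
    15 is a leaf — visit 15.
  Visit 3.
  At 3: go right to 37.
    At 37: go left to 9.
      At 9: no left child.
      Visit 9.
      At 9: go right to 6.
        6 is a leaf — visit 6.
    Visit 37.
    At 37: go right to 28.
      28 is a leaf — visit 28.
Full in-order sequence: 21, 39, 2, 30, 17, 7, 15, 3, 9, 6, 37, 28.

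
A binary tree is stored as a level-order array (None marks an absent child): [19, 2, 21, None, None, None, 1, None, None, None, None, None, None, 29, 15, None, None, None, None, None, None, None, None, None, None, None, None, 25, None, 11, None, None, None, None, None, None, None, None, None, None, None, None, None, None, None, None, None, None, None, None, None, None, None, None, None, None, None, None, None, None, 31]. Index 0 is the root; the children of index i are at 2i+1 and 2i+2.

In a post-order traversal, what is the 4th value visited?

Post-order visits the left subtree, then the right subtree, then the node.
At 19: go left to 2.
  2 is a leaf — visit 2.
At 19: go right to 21.
  At 21: no left child.
  At 21: go right to 1.
    At 1: go left to 29.
      At 29: go left to 25.
        25 is a leaf — visit 25.
      At 29: no right child.
      Visit 29.
    At 1: go right to 15.
      At 15: go left to 11.
        At 11: no left child.
        At 11: go right to 31.
          31 is a leaf — visit 31.
        Visit 11.
      At 15: no right child.
      Visit 15.
    Visit 1.
  Visit 21.
Visit 19.
Full post-order sequence: 2, 25, 29, 31, 11, 15, 1, 21, 19.

31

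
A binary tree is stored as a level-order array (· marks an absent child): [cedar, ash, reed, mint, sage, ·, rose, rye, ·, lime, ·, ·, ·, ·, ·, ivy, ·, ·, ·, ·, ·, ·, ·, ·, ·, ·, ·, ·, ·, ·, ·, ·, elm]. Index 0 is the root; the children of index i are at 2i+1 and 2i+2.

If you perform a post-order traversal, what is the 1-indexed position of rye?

3

Post-order visits the left subtree, then the right subtree, then the node.
At cedar: go left to ash.
  At ash: go left to mint.
    At mint: go left to rye.
      At rye: go left to ivy.
        At ivy: no left child.
        At ivy: go right to elm.
          elm is a leaf — visit elm.
        Visit ivy.
      At rye: no right child.
      Visit rye.
    At mint: no right child.
    Visit mint.
  At ash: go right to sage.
    At sage: go left to lime.
      lime is a leaf — visit lime.
    At sage: no right child.
    Visit sage.
  Visit ash.
At cedar: go right to reed.
  At reed: no left child.
  At reed: go right to rose.
    rose is a leaf — visit rose.
  Visit reed.
Visit cedar.
Full post-order sequence: elm, ivy, rye, mint, lime, sage, ash, rose, reed, cedar.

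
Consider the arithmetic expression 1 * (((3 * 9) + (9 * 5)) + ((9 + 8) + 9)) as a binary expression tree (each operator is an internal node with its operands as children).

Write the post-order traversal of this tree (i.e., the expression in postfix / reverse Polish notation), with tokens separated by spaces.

Post-order on an expression tree gives postfix notation: for each operator, emit left operand, right operand, then the operator.

1 3 9 * 9 5 * + 9 8 + 9 + + *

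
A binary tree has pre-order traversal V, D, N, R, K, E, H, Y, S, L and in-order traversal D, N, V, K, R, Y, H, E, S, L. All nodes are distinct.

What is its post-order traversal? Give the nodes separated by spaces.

The first element of pre-order is the root; it splits in-order into left and right subtrees.
Root V: left subtree has 2 nodes {D, N}, right has 7 {K, R, Y, H, E, S, L}.
  Root D: left subtree has 0 nodes { }, right has 1 {N}.
  Root R: left subtree has 1 node {K}, right has 5 {Y, H, E, S, L}.
    Root E: left subtree has 2 nodes {Y, H}, right has 2 {S, L}.
      Root H: left subtree has 1 node {Y}, right has 0 { }.
      Root S: left subtree has 0 nodes { }, right has 1 {L}.

N D K Y H L S E R V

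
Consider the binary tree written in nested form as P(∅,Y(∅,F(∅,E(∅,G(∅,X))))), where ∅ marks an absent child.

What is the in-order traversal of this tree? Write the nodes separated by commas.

In-order visits the left subtree, then the node, then the right subtree.
At P: no left child.
Visit P.
At P: go right to Y.
  At Y: no left child.
  Visit Y.
  At Y: go right to F.
    At F: no left child.
    Visit F.
    At F: go right to E.
      At E: no left child.
      Visit E.
      At E: go right to G.
        At G: no left child.
        Visit G.
        At G: go right to X.
          X is a leaf — visit X.

P, Y, F, E, G, X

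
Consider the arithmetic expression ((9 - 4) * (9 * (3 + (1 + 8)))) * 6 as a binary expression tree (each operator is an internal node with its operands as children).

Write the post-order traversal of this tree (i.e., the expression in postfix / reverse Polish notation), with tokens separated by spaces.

9 4 - 9 3 1 8 + + * * 6 *

Post-order on an expression tree gives postfix notation: for each operator, emit left operand, right operand, then the operator.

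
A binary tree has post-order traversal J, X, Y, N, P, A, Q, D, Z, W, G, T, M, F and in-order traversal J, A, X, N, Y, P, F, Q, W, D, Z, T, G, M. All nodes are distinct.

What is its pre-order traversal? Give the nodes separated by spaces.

F A J P N X Y M T W Q Z D G

The last element of post-order is the root; it splits in-order into left and right subtrees.
Root F: left subtree has 6 nodes {J, A, X, N, Y, P}, right has 7 {Q, W, D, Z, T, G, M}.
  Root A: left subtree has 1 node {J}, right has 4 {X, N, Y, P}.
    Root P: left subtree has 3 nodes {X, N, Y}, right has 0 { }.
      Root N: left subtree has 1 node {X}, right has 1 {Y}.
  Root M: left subtree has 6 nodes {Q, W, D, Z, T, G}, right has 0 { }.
    Root T: left subtree has 4 nodes {Q, W, D, Z}, right has 1 {G}.
      Root W: left subtree has 1 node {Q}, right has 2 {D, Z}.
        Root Z: left subtree has 1 node {D}, right has 0 { }.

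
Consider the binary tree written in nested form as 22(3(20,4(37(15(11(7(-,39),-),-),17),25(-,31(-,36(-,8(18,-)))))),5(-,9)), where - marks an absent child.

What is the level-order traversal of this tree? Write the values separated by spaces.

22 3 5 20 4 9 37 25 15 17 31 11 36 7 8 39 18

Level-order visits nodes level by level from the root, left to right within each level.
Level 0: 22
Level 1: 3, 5
Level 2: 20, 4, 9
Level 3: 37, 25
Level 4: 15, 17, 31
Level 5: 11, 36
Level 6: 7, 8
Level 7: 39, 18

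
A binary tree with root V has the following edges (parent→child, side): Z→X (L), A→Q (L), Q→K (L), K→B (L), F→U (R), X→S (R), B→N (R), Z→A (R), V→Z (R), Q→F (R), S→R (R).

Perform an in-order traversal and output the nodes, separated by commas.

V, X, S, R, Z, B, N, K, Q, F, U, A

In-order visits the left subtree, then the node, then the right subtree.
At V: no left child.
Visit V.
At V: go right to Z.
  At Z: go left to X.
    At X: no left child.
    Visit X.
    At X: go right to S.
      At S: no left child.
      Visit S.
      At S: go right to R.
        R is a leaf — visit R.
  Visit Z.
  At Z: go right to A.
    At A: go left to Q.
      At Q: go left to K.
        At K: go left to B.
          At B: no left child.
          Visit B.
          At B: go right to N.
            N is a leaf — visit N.
        Visit K.
        At K: no right child.
      Visit Q.
      At Q: go right to F.
        At F: no left child.
        Visit F.
        At F: go right to U.
          U is a leaf — visit U.
    Visit A.
    At A: no right child.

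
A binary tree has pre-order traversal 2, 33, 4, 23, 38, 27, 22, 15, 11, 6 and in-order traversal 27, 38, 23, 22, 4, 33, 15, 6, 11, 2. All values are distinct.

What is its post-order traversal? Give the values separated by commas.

The first element of pre-order is the root; it splits in-order into left and right subtrees.
Root 2: left subtree has 9 nodes {27, 38, 23, 22, 4, 33, 15, 6, 11}, right has 0 { }.
  Root 33: left subtree has 5 nodes {27, 38, 23, 22, 4}, right has 3 {15, 6, 11}.
    Root 4: left subtree has 4 nodes {27, 38, 23, 22}, right has 0 { }.
      Root 23: left subtree has 2 nodes {27, 38}, right has 1 {22}.
        Root 38: left subtree has 1 node {27}, right has 0 { }.
    Root 15: left subtree has 0 nodes { }, right has 2 {6, 11}.
      Root 11: left subtree has 1 node {6}, right has 0 { }.

27, 38, 22, 23, 4, 6, 11, 15, 33, 2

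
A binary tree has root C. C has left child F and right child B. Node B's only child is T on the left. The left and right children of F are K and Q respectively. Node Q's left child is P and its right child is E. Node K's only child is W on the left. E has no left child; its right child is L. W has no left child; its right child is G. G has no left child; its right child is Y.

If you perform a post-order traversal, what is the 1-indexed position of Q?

Post-order visits the left subtree, then the right subtree, then the node.
At C: go left to F.
  At F: go left to K.
    At K: go left to W.
      At W: no left child.
      At W: go right to G.
        At G: no left child.
        At G: go right to Y.
          Y is a leaf — visit Y.
        Visit G.
      Visit W.
    At K: no right child.
    Visit K.
  At F: go right to Q.
    At Q: go left to P.
      P is a leaf — visit P.
    At Q: go right to E.
      At E: no left child.
      At E: go right to L.
        L is a leaf — visit L.
      Visit E.
    Visit Q.
  Visit F.
At C: go right to B.
  At B: go left to T.
    T is a leaf — visit T.
  At B: no right child.
  Visit B.
Visit C.
Full post-order sequence: Y, G, W, K, P, L, E, Q, F, T, B, C.

8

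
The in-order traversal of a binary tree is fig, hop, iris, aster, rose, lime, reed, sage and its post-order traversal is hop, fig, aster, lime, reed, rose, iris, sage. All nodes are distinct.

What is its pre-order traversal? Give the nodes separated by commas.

The last element of post-order is the root; it splits in-order into left and right subtrees.
Root sage: left subtree has 7 nodes {fig, hop, iris, aster, rose, lime, reed}, right has 0 { }.
  Root iris: left subtree has 2 nodes {fig, hop}, right has 4 {aster, rose, lime, reed}.
    Root fig: left subtree has 0 nodes { }, right has 1 {hop}.
    Root rose: left subtree has 1 node {aster}, right has 2 {lime, reed}.
      Root reed: left subtree has 1 node {lime}, right has 0 { }.

sage, iris, fig, hop, rose, aster, reed, lime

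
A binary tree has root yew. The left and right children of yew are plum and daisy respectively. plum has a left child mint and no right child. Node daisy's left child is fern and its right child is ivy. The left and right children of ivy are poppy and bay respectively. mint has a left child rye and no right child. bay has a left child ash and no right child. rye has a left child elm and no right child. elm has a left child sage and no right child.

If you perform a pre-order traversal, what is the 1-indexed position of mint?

Pre-order visits the node, then its left subtree, then its right subtree.
Visit yew.
At yew: go left to plum.
  Visit plum.
  At plum: go left to mint.
    Visit mint.
    At mint: go left to rye.
      Visit rye.
      At rye: go left to elm.
        Visit elm.
        At elm: go left to sage.
          sage is a leaf — visit sage.
        At elm: no right child.
      At rye: no right child.
    At mint: no right child.
  At plum: no right child.
At yew: go right to daisy.
  Visit daisy.
  At daisy: go left to fern.
    fern is a leaf — visit fern.
  At daisy: go right to ivy.
    Visit ivy.
    At ivy: go left to poppy.
      poppy is a leaf — visit poppy.
    At ivy: go right to bay.
      Visit bay.
      At bay: go left to ash.
        ash is a leaf — visit ash.
      At bay: no right child.
Full pre-order sequence: yew, plum, mint, rye, elm, sage, daisy, fern, ivy, poppy, bay, ash.

3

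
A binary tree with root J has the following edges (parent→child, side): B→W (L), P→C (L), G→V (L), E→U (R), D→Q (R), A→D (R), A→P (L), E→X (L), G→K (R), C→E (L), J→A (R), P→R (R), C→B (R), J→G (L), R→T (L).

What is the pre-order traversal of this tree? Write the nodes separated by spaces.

Pre-order visits the node, then its left subtree, then its right subtree.
Visit J.
At J: go left to G.
  Visit G.
  At G: go left to V.
    V is a leaf — visit V.
  At G: go right to K.
    K is a leaf — visit K.
At J: go right to A.
  Visit A.
  At A: go left to P.
    Visit P.
    At P: go left to C.
      Visit C.
      At C: go left to E.
        Visit E.
        At E: go left to X.
          X is a leaf — visit X.
        At E: go right to U.
          U is a leaf — visit U.
      At C: go right to B.
        Visit B.
        At B: go left to W.
          W is a leaf — visit W.
        At B: no right child.
    At P: go right to R.
      Visit R.
      At R: go left to T.
        T is a leaf — visit T.
      At R: no right child.
  At A: go right to D.
    Visit D.
    At D: no left child.
    At D: go right to Q.
      Q is a leaf — visit Q.

J G V K A P C E X U B W R T D Q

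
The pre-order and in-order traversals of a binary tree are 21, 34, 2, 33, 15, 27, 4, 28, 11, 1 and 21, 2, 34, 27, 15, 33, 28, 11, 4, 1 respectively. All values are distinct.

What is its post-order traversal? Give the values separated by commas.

The first element of pre-order is the root; it splits in-order into left and right subtrees.
Root 21: left subtree has 0 nodes { }, right has 9 {2, 34, 27, 15, 33, 28, 11, 4, 1}.
  Root 34: left subtree has 1 node {2}, right has 7 {27, 15, 33, 28, 11, 4, 1}.
    Root 33: left subtree has 2 nodes {27, 15}, right has 4 {28, 11, 4, 1}.
      Root 15: left subtree has 1 node {27}, right has 0 { }.
      Root 4: left subtree has 2 nodes {28, 11}, right has 1 {1}.
        Root 28: left subtree has 0 nodes { }, right has 1 {11}.

2, 27, 15, 11, 28, 1, 4, 33, 34, 21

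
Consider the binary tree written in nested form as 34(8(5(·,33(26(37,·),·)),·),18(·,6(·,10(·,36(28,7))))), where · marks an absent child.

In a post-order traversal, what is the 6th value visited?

Post-order visits the left subtree, then the right subtree, then the node.
At 34: go left to 8.
  At 8: go left to 5.
    At 5: no left child.
    At 5: go right to 33.
      At 33: go left to 26.
        At 26: go left to 37.
          37 is a leaf — visit 37.
        At 26: no right child.
        Visit 26.
      At 33: no right child.
      Visit 33.
    Visit 5.
  At 8: no right child.
  Visit 8.
At 34: go right to 18.
  At 18: no left child.
  At 18: go right to 6.
    At 6: no left child.
    At 6: go right to 10.
      At 10: no left child.
      At 10: go right to 36.
        At 36: go left to 28.
          28 is a leaf — visit 28.
        At 36: go right to 7.
          7 is a leaf — visit 7.
        Visit 36.
      Visit 10.
    Visit 6.
  Visit 18.
Visit 34.
Full post-order sequence: 37, 26, 33, 5, 8, 28, 7, 36, 10, 6, 18, 34.

28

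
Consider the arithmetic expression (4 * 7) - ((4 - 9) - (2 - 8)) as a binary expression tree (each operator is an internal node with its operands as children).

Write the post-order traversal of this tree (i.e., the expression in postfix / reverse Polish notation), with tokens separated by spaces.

4 7 * 4 9 - 2 8 - - -

Post-order on an expression tree gives postfix notation: for each operator, emit left operand, right operand, then the operator.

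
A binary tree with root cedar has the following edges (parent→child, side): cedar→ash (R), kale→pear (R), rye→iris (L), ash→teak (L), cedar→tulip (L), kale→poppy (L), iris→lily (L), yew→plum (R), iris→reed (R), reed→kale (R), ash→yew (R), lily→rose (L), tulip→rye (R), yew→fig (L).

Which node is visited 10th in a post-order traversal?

Post-order visits the left subtree, then the right subtree, then the node.
At cedar: go left to tulip.
  At tulip: no left child.
  At tulip: go right to rye.
    At rye: go left to iris.
      At iris: go left to lily.
        At lily: go left to rose.
          rose is a leaf — visit rose.
        At lily: no right child.
        Visit lily.
      At iris: go right to reed.
        At reed: no left child.
        At reed: go right to kale.
          At kale: go left to poppy.
            poppy is a leaf — visit poppy.
          At kale: go right to pear.
            pear is a leaf — visit pear.
          Visit kale.
        Visit reed.
      Visit iris.
    At rye: no right child.
    Visit rye.
  Visit tulip.
At cedar: go right to ash.
  At ash: go left to teak.
    teak is a leaf — visit teak.
  At ash: go right to yew.
    At yew: go left to fig.
      fig is a leaf — visit fig.
    At yew: go right to plum.
      plum is a leaf — visit plum.
    Visit yew.
  Visit ash.
Visit cedar.
Full post-order sequence: rose, lily, poppy, pear, kale, reed, iris, rye, tulip, teak, fig, plum, yew, ash, cedar.

teak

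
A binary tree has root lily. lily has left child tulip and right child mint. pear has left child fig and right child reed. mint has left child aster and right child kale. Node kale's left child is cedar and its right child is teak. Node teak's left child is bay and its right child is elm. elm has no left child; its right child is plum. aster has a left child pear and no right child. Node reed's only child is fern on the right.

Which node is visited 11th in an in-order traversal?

bay

In-order visits the left subtree, then the node, then the right subtree.
At lily: go left to tulip.
  tulip is a leaf — visit tulip.
Visit lily.
At lily: go right to mint.
  At mint: go left to aster.
    At aster: go left to pear.
      At pear: go left to fig.
        fig is a leaf — visit fig.
      Visit pear.
      At pear: go right to reed.
        At reed: no left child.
        Visit reed.
        At reed: go right to fern.
          fern is a leaf — visit fern.
    Visit aster.
    At aster: no right child.
  Visit mint.
  At mint: go right to kale.
    At kale: go left to cedar.
      cedar is a leaf — visit cedar.
    Visit kale.
    At kale: go right to teak.
      At teak: go left to bay.
        bay is a leaf — visit bay.
      Visit teak.
      At teak: go right to elm.
        At elm: no left child.
        Visit elm.
        At elm: go right to plum.
          plum is a leaf — visit plum.
Full in-order sequence: tulip, lily, fig, pear, reed, fern, aster, mint, cedar, kale, bay, teak, elm, plum.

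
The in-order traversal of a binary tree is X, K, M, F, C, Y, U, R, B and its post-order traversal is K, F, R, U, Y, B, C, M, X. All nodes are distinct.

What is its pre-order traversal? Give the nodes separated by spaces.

The last element of post-order is the root; it splits in-order into left and right subtrees.
Root X: left subtree has 0 nodes { }, right has 8 {K, M, F, C, Y, U, R, B}.
  Root M: left subtree has 1 node {K}, right has 6 {F, C, Y, U, R, B}.
    Root C: left subtree has 1 node {F}, right has 4 {Y, U, R, B}.
      Root B: left subtree has 3 nodes {Y, U, R}, right has 0 { }.
        Root Y: left subtree has 0 nodes { }, right has 2 {U, R}.
          Root U: left subtree has 0 nodes { }, right has 1 {R}.

X M K C F B Y U R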